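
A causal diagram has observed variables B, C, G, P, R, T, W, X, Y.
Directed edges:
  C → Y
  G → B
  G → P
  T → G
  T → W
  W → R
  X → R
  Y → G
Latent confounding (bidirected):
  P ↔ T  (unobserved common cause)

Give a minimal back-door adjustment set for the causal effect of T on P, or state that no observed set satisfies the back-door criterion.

T→P: no observed back-door set.

desc(T)\{T}={B,G,P,R,W}; candidates ⊆ {C,X,Y}.
T↔P: latent back-door arc(s) into T.
size 0: {}; under {} T still reaches {P} ∋ P.
size 1: {C}, {X}, {Y}; under {C} T still reaches {P} ∋ P.
size 2: {C,X}, {C,Y}, {X,Y}; under {C,X} T still reaches {P} ∋ P.
T↔P cannot be blocked by any observed set — no back-door set.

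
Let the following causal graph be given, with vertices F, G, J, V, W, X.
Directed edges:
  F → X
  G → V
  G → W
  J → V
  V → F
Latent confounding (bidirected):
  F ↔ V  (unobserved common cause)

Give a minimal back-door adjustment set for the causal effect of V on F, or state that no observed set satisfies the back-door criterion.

V→F: no observed back-door set.

desc(V)\{V}={F,X}; candidates ⊆ {G,J,W}.
V↔F: latent back-door arc(s) into V.
size 0: {}; under {} V still reaches {F,G,J,W,X} ∋ F.
size 1: {G}, {J}, {W}; under {G} V still reaches {F,J,X} ∋ F.
size 2: {G,J}, {G,W}, {J,W}; under {G,J} V still reaches {F,X} ∋ F.
V↔F cannot be blocked by any observed set — no back-door set.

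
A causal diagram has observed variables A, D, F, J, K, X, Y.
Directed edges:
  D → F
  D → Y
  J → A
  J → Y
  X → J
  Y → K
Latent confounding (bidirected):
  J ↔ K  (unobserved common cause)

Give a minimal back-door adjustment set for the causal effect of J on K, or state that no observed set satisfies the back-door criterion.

J→K: no observed back-door set.

desc(J)\{J}={A,K,Y}; candidates ⊆ {D,F,X}.
J↔K: latent back-door arc(s) into J.
size 0: {}; under {} J still reaches {K,X} ∋ K.
size 1: {D}, {F}, {X}; under {D} J still reaches {K,X} ∋ K.
size 2: {D,F}, {D,X}, {F,X}; under {D,F} J still reaches {K,X} ∋ K.
J↔K cannot be blocked by any observed set — no back-door set.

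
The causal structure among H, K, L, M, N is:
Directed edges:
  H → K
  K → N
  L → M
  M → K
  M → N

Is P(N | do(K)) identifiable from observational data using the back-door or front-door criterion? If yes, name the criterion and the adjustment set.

P(N|do(K)): backdoor, adjust for {M}.

desc(K)\{K}={N}; candidates ⊆ {H,L,M}.
size 0: {}; under {} K still reaches {H,L,M,N} ∋ N.
{M}: K⊥N given {M} in G with K→· removed — back-door holds.
P(N|do(K)) = Σ_{M} P(N|K,M)·P(M).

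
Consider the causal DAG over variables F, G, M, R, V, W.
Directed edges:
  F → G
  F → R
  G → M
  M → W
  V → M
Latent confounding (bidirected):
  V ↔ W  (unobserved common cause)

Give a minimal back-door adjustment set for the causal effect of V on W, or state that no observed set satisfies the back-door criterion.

desc(V)\{V}={M,W}; candidates ⊆ {F,G,R}.
V↔W: latent back-door arc(s) into V.
size 0: {}; under {} V still reaches {W} ∋ W.
size 1: {F}, {G}, {R}; under {F} V still reaches {W} ∋ W.
size 2: {F,G}, {F,R}, {G,R}; under {F,G} V still reaches {W} ∋ W.
V↔W cannot be blocked by any observed set — no back-door set.

V→W: no observed back-door set.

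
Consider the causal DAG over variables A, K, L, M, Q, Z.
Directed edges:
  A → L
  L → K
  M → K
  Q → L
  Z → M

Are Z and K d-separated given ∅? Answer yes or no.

No — Z and K are d-connected given ∅.

Bayes-Ball from Z | ∅ reaches {K,M}.
K ∈ reach(Z|∅) ⇒ Z ⊥̸ K | ∅.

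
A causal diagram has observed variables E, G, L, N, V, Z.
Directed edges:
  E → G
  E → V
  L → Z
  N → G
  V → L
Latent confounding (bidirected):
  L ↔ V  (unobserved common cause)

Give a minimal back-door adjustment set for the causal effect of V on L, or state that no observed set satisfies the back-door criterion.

desc(V)\{V}={L,Z}; candidates ⊆ {E,G,N}.
V↔L: latent back-door arc(s) into V.
size 0: {}; under {} V still reaches {E,G,L,Z} ∋ L.
size 1: {E}, {G}, {N}; under {E} V still reaches {L,Z} ∋ L.
size 2: {E,G}, {E,N}, {G,N}; under {E,G} V still reaches {L,Z} ∋ L.
V↔L cannot be blocked by any observed set — no back-door set.

V→L: no observed back-door set.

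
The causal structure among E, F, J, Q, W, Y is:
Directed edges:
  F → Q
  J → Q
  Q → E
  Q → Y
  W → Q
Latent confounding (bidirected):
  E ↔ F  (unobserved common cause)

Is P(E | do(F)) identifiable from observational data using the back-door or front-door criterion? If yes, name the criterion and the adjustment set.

desc(F)\{F}={E,Q,Y}; candidates ⊆ {J,W}.
F↔E: latent back-door arc(s) into F.
size 0: {}; under {} F still reaches {E} ∋ E.
size 1: {J}, {W}; under {J} F still reaches {E} ∋ E.
size 2: {J,W}; under {J,W} F still reaches {E} ∋ E.
F↔E cannot be blocked by any observed set — no back-door set.
{Q}: (i) intercepts every directed F→E path; (ii) no back-door F→{Q}; (iii) {F} blocks every back-door {Q}→E. Front-door holds.
P(E|do(F)) = Σ_{Q} P(Q|F) Σ_{F'} P(E|Q,F')P(F').

P(E|do(F)): frontdoor, adjust for {Q}.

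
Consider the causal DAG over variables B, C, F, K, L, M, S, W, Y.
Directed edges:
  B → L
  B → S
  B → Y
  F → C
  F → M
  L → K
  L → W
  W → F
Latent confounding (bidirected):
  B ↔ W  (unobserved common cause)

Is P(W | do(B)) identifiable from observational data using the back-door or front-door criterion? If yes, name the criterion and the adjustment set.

desc(B)\{B}={C,F,K,L,M,S,W,Y}; candidates ⊆ {—}.
B↔W: latent back-door arc(s) into B.
size 0: {}; under {} B still reaches {C,F,M,W} ∋ W.
B↔W cannot be blocked by any observed set — no back-door set.
{L}: (i) intercepts every directed B→W path; (ii) no back-door B→{L}; (iii) {B} blocks every back-door {L}→W. Front-door holds.
P(W|do(B)) = Σ_{L} P(L|B) Σ_{B'} P(W|L,B')P(B').

P(W|do(B)): frontdoor, adjust for {L}.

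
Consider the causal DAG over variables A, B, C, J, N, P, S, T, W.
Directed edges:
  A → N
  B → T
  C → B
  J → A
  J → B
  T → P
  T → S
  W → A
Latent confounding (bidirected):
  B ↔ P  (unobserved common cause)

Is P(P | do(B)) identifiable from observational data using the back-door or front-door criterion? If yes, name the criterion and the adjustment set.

desc(B)\{B}={P,S,T}; candidates ⊆ {A,C,J,N,W}.
B↔P: latent back-door arc(s) into B.
size 0: {}; under {} B still reaches {A,C,J,N,P} ∋ P.
size 1: {A}, {C}, {J} …(+2); under {A} B still reaches {C,J,P,W} ∋ P.
size 2: {A,C}, {A,J}, {A,N} …(+7); under {A,C} B still reaches {J,P,W} ∋ P.
B↔P cannot be blocked by any observed set — no back-door set.
{T}: (i) intercepts every directed B→P path; (ii) no back-door B→{T}; (iii) {B} blocks every back-door {T}→P. Front-door holds.
P(P|do(B)) = Σ_{T} P(T|B) Σ_{B'} P(P|T,B')P(B').

P(P|do(B)): frontdoor, adjust for {T}.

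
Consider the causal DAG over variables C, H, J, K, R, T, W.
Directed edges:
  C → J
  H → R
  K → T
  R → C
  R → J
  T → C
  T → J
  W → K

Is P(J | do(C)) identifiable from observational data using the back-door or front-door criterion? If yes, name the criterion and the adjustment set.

desc(C)\{C}={J}; candidates ⊆ {H,K,R,T,W}.
size 0: {}; under {} C still reaches {H,J,K,R,T,W} ∋ J.
size 1: {H}, {K}, {R} …(+2); under {H} C still reaches {J,K,R,T,W} ∋ J.
{R,T}: C⊥J given {R,T} in G with C→· removed — back-door holds.
P(J|do(C)) = Σ_{R,T} P(J|C,R,T)·P(R,T).

P(J|do(C)): backdoor, adjust for {R, T}.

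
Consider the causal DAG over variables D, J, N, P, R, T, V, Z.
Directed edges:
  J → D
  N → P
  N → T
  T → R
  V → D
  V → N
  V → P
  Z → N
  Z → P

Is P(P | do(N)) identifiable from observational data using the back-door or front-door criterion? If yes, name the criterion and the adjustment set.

P(P|do(N)): backdoor, adjust for {V, Z}.

desc(N)\{N}={P,R,T}; candidates ⊆ {D,J,V,Z}.
size 0: {}; under {} N still reaches {D,P,V,Z} ∋ P.
size 1: {D}, {J}, {V} …(+1); under {D} N still reaches {J,P,V,Z} ∋ P.
{V,Z}: N⊥P given {V,Z} in G with N→· removed — back-door holds.
P(P|do(N)) = Σ_{V,Z} P(P|N,V,Z)·P(V,Z).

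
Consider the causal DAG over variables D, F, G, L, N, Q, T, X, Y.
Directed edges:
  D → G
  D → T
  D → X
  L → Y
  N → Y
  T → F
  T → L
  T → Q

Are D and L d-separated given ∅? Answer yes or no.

No — D and L are d-connected given ∅.

Bayes-Ball from D | ∅ reaches {F,G,L,Q,T,X,Y}.
L ∈ reach(D|∅) ⇒ D ⊥̸ L | ∅.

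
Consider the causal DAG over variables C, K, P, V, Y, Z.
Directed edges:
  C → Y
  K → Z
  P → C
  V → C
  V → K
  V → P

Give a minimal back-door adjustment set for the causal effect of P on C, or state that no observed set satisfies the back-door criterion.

P→C: minimal back-door set {V}.

desc(P)\{P}={C,Y}; candidates ⊆ {K,V,Z}.
size 0: {}; under {} P still reaches {C,K,V,Y,Z} ∋ C.
{V}: P⊥C given {V} in G with P→· removed — back-door holds.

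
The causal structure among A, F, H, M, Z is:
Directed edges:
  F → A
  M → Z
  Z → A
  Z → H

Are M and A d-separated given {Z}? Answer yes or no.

Yes — M ⊥ A | {Z}.

Bayes-Ball from M | {Z} reaches ∅.
A ∉ reach(M|{Z}) ⇒ M ⊥ A | {Z}.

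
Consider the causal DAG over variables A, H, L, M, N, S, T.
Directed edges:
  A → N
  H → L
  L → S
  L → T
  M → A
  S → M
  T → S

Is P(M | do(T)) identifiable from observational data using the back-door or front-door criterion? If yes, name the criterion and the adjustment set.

desc(T)\{T}={A,M,N,S}; candidates ⊆ {H,L}.
size 0: {}; under {} T still reaches {A,H,L,M,N,S} ∋ M.
{L}: T⊥M given {L} in G with T→· removed — back-door holds.
P(M|do(T)) = Σ_{L} P(M|T,L)·P(L).

P(M|do(T)): backdoor, adjust for {L}.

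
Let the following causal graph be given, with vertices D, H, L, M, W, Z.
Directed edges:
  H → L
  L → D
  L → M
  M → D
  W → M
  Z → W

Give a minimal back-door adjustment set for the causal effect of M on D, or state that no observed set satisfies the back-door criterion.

M→D: minimal back-door set {L}.

desc(M)\{M}={D}; candidates ⊆ {H,L,W,Z}.
size 0: {}; under {} M still reaches {D,H,L,W,Z} ∋ D.
{L}: M⊥D given {L} in G with M→· removed — back-door holds.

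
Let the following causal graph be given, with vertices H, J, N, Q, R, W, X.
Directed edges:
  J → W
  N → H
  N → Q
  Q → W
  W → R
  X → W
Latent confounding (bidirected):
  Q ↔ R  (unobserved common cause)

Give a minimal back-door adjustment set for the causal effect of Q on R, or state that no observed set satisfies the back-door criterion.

desc(Q)\{Q}={R,W}; candidates ⊆ {H,J,N,X}.
Q↔R: latent back-door arc(s) into Q.
size 0: {}; under {} Q still reaches {H,N,R} ∋ R.
size 1: {H}, {J}, {N} …(+1); under {H} Q still reaches {N,R} ∋ R.
size 2: {H,J}, {H,N}, {H,X} …(+3); under {H,J} Q still reaches {N,R} ∋ R.
Q↔R cannot be blocked by any observed set — no back-door set.

Q→R: no observed back-door set.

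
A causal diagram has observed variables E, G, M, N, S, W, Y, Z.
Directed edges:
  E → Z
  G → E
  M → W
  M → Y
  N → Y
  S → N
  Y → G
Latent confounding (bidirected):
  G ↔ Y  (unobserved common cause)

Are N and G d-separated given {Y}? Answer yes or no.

No — N and G are d-connected given {Y}.

Bayes-Ball from N | {Y} reaches {E,G,M,S,W,Z}.
G ∈ reach(N|{Y}) ⇒ N ⊥̸ G | {Y}.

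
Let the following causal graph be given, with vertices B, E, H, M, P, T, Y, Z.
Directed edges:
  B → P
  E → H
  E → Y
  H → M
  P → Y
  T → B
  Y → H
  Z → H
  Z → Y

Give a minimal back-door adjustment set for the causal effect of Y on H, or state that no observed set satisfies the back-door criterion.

Y→H: minimal back-door set {E, Z}.

desc(Y)\{Y}={H,M}; candidates ⊆ {B,E,P,T,Z}.
size 0: {}; under {} Y still reaches {B,E,H,M,P,T,Z} ∋ H.
size 1: {B}, {E}, {P} …(+2); under {B} Y still reaches {E,H,M,P,Z} ∋ H.
{E,Z}: Y⊥H given {E,Z} in G with Y→· removed — back-door holds.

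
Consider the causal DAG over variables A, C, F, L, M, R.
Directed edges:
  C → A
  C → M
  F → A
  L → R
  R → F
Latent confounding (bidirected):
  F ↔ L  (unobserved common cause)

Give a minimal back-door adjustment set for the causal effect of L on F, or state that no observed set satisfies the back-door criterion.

desc(L)\{L}={A,F,R}; candidates ⊆ {C,M}.
L↔F: latent back-door arc(s) into L.
size 0: {}; under {} L still reaches {A,F} ∋ F.
size 1: {C}, {M}; under {C} L still reaches {A,F} ∋ F.
size 2: {C,M}; under {C,M} L still reaches {A,F} ∋ F.
L↔F cannot be blocked by any observed set — no back-door set.

L→F: no observed back-door set.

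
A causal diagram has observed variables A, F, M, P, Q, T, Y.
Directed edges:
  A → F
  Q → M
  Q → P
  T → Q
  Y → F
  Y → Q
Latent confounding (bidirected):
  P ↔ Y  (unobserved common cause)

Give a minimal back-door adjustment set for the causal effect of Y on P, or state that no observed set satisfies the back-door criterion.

Y→P: no observed back-door set.

desc(Y)\{Y}={F,M,P,Q}; candidates ⊆ {A,T}.
Y↔P: latent back-door arc(s) into Y.
size 0: {}; under {} Y still reaches {P} ∋ P.
size 1: {A}, {T}; under {A} Y still reaches {P} ∋ P.
size 2: {A,T}; under {A,T} Y still reaches {P} ∋ P.
Y↔P cannot be blocked by any observed set — no back-door set.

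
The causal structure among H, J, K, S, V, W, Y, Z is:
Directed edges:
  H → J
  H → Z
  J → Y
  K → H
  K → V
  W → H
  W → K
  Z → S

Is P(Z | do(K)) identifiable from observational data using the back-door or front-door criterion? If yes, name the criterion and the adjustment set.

P(Z|do(K)): backdoor, adjust for {W}.

desc(K)\{K}={H,J,S,V,Y,Z}; candidates ⊆ {W}.
size 0: {}; under {} K still reaches {H,J,S,W,Y,Z} ∋ Z.
{W}: K⊥Z given {W} in G with K→· removed — back-door holds.
P(Z|do(K)) = Σ_{W} P(Z|K,W)·P(W).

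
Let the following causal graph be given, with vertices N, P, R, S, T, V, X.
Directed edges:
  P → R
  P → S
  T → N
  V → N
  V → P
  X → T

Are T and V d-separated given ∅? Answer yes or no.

Yes — T ⊥ V | ∅.

Bayes-Ball from T | ∅ reaches {N,X}.
V ∉ reach(T|∅) ⇒ T ⊥ V | ∅.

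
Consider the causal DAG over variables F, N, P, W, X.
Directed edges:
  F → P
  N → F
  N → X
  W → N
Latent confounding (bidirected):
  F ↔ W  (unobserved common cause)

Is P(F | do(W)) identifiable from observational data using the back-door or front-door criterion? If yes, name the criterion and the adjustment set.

P(F|do(W)): frontdoor, adjust for {N}.

desc(W)\{W}={F,N,P,X}; candidates ⊆ {—}.
W↔F: latent back-door arc(s) into W.
size 0: {}; under {} W still reaches {F,P} ∋ F.
W↔F cannot be blocked by any observed set — no back-door set.
{N}: (i) intercepts every directed W→F path; (ii) no back-door W→{N}; (iii) {W} blocks every back-door {N}→F. Front-door holds.
P(F|do(W)) = Σ_{N} P(N|W) Σ_{W'} P(F|N,W')P(W').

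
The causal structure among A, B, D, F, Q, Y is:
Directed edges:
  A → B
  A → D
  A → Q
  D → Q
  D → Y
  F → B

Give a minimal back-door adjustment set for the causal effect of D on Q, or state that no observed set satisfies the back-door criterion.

D→Q: minimal back-door set {A}.

desc(D)\{D}={Q,Y}; candidates ⊆ {A,B,F}.
size 0: {}; under {} D still reaches {A,B,Q} ∋ Q.
{A}: D⊥Q given {A} in G with D→· removed — back-door holds.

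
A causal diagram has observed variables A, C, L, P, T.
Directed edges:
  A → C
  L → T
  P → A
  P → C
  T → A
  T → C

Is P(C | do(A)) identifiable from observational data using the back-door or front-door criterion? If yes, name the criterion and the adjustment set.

P(C|do(A)): backdoor, adjust for {P, T}.

desc(A)\{A}={C}; candidates ⊆ {L,P,T}.
size 0: {}; under {} A still reaches {C,L,P,T} ∋ C.
size 1: {L}, {P}, {T}; under {L} A still reaches {C,P,T} ∋ C.
{P,T}: A⊥C given {P,T} in G with A→· removed — back-door holds.
P(C|do(A)) = Σ_{P,T} P(C|A,P,T)·P(P,T).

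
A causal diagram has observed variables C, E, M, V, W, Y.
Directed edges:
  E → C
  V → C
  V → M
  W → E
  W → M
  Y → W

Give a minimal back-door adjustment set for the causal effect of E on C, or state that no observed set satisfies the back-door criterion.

E→C: minimal back-door set ∅.

desc(E)\{E}={C}; candidates ⊆ {M,V,W,Y}.
∅: E⊥C given ∅ in G with E→· removed — back-door holds.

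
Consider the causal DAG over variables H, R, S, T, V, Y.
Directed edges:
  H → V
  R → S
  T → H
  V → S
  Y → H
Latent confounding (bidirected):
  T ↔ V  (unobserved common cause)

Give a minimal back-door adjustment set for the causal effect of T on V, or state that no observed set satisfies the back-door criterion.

T→V: no observed back-door set.

desc(T)\{T}={H,S,V}; candidates ⊆ {R,Y}.
T↔V: latent back-door arc(s) into T.
size 0: {}; under {} T still reaches {S,V} ∋ V.
size 1: {R}, {Y}; under {R} T still reaches {S,V} ∋ V.
size 2: {R,Y}; under {R,Y} T still reaches {S,V} ∋ V.
T↔V cannot be blocked by any observed set — no back-door set.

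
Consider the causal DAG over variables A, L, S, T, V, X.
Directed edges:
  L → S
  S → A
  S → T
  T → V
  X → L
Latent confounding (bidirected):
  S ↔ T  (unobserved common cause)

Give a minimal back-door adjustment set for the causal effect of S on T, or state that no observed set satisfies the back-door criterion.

desc(S)\{S}={A,T,V}; candidates ⊆ {L,X}.
S↔T: latent back-door arc(s) into S.
size 0: {}; under {} S still reaches {L,T,V,X} ∋ T.
size 1: {L}, {X}; under {L} S still reaches {T,V} ∋ T.
size 2: {L,X}; under {L,X} S still reaches {T,V} ∋ T.
S↔T cannot be blocked by any observed set — no back-door set.

S→T: no observed back-door set.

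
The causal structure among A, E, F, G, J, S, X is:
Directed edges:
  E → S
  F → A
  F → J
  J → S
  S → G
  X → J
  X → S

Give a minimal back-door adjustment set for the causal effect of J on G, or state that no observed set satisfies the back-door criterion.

desc(J)\{J}={G,S}; candidates ⊆ {A,E,F,X}.
size 0: {}; under {} J still reaches {A,F,G,S,X} ∋ G.
{X}: J⊥G given {X} in G with J→· removed — back-door holds.

J→G: minimal back-door set {X}.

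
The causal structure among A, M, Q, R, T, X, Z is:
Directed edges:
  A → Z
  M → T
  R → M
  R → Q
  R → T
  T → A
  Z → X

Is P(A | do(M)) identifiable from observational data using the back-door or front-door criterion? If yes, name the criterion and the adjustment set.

desc(M)\{M}={A,T,X,Z}; candidates ⊆ {Q,R}.
size 0: {}; under {} M still reaches {A,Q,R,T,X,Z} ∋ A.
{R}: M⊥A given {R} in G with M→· removed — back-door holds.
P(A|do(M)) = Σ_{R} P(A|M,R)·P(R).

P(A|do(M)): backdoor, adjust for {R}.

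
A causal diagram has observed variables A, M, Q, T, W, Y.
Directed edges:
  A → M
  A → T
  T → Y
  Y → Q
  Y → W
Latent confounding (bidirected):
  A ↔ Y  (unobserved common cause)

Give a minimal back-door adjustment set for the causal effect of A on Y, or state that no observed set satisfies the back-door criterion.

desc(A)\{A}={M,Q,T,W,Y}; candidates ⊆ {—}.
A↔Y: latent back-door arc(s) into A.
size 0: {}; under {} A still reaches {Q,W,Y} ∋ Y.
A↔Y cannot be blocked by any observed set — no back-door set.

A→Y: no observed back-door set.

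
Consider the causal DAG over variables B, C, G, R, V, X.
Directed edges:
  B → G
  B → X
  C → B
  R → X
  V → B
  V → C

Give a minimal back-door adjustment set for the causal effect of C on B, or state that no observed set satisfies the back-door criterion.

C→B: minimal back-door set {V}.

desc(C)\{C}={B,G,X}; candidates ⊆ {R,V}.
size 0: {}; under {} C still reaches {B,G,V,X} ∋ B.
{V}: C⊥B given {V} in G with C→· removed — back-door holds.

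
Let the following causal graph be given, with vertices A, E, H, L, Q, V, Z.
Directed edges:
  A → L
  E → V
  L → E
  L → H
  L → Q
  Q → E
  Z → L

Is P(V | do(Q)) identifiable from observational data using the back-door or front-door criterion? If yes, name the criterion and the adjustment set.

P(V|do(Q)): backdoor, adjust for {L}.

desc(Q)\{Q}={E,V}; candidates ⊆ {A,H,L,Z}.
size 0: {}; under {} Q still reaches {A,E,H,L,V,Z} ∋ V.
{L}: Q⊥V given {L} in G with Q→· removed — back-door holds.
P(V|do(Q)) = Σ_{L} P(V|Q,L)·P(L).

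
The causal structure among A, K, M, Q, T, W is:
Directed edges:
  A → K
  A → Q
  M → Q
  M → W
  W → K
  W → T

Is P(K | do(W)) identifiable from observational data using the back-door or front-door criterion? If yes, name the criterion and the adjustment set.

P(K|do(W)): backdoor, adjust for ∅.

desc(W)\{W}={K,T}; candidates ⊆ {A,M,Q}.
∅: W⊥K given ∅ in G with W→· removed — back-door holds.
P(K|do(W)) = P(K|W) — no adjustment needed.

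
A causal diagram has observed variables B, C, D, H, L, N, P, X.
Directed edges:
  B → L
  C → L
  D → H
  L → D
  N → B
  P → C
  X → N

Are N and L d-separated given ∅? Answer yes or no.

No — N and L are d-connected given ∅.

Bayes-Ball from N | ∅ reaches {B,D,H,L,X}.
L ∈ reach(N|∅) ⇒ N ⊥̸ L | ∅.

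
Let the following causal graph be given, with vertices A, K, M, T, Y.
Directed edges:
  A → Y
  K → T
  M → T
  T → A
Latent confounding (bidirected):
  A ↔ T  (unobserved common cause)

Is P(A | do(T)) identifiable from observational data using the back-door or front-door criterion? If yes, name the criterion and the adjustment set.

P(A|do(T)): not identifiable (no BD/FD set).

desc(T)\{T}={A,Y}; candidates ⊆ {K,M}.
T↔A: latent back-door arc(s) into T.
size 0: {}; under {} T still reaches {A,K,M,Y} ∋ A.
size 1: {K}, {M}; under {K} T still reaches {A,M,Y} ∋ A.
size 2: {K,M}; under {K,M} T still reaches {A,Y} ∋ A.
T↔A cannot be blocked by any observed set — no back-door set.
No mediator lies on a directed T→…→A path.
Neither criterion identifies P(A|do(T)) in this graph.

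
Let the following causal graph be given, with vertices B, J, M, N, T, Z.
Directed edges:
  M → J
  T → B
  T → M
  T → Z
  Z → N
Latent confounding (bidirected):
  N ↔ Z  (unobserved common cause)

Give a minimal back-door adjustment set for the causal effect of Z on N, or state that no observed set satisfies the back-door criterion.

desc(Z)\{Z}={N}; candidates ⊆ {B,J,M,T}.
Z↔N: latent back-door arc(s) into Z.
size 0: {}; under {} Z still reaches {B,J,M,N,T} ∋ N.
size 1: {B}, {J}, {M} …(+1); under {B} Z still reaches {J,M,N,T} ∋ N.
size 2: {B,J}, {B,M}, {B,T} …(+3); under {B,J} Z still reaches {M,N,T} ∋ N.
Z↔N cannot be blocked by any observed set — no back-door set.

Z→N: no observed back-door set.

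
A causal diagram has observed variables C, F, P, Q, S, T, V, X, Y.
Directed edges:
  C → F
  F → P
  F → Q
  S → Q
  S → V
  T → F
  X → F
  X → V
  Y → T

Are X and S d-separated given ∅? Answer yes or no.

Yes — X ⊥ S | ∅.

Bayes-Ball from X | ∅ reaches {F,P,Q,V}.
S ∉ reach(X|∅) ⇒ X ⊥ S | ∅.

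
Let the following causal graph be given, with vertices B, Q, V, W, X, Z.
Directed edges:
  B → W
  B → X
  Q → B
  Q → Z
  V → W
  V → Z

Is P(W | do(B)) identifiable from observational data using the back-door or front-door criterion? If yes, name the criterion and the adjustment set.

P(W|do(B)): backdoor, adjust for ∅.

desc(B)\{B}={W,X}; candidates ⊆ {Q,V,Z}.
∅: B⊥W given ∅ in G with B→· removed — back-door holds.
P(W|do(B)) = P(W|B) — no adjustment needed.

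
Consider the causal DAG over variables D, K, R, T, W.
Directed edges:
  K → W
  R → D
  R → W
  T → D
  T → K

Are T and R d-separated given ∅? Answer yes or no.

Yes — T ⊥ R | ∅.

Bayes-Ball from T | ∅ reaches {D,K,W}.
R ∉ reach(T|∅) ⇒ T ⊥ R | ∅.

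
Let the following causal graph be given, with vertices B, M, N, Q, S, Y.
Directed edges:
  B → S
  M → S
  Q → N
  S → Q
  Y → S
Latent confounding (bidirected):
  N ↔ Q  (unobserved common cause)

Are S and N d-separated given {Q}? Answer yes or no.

No — S and N are d-connected given {Q}.

Bayes-Ball from S | {Q} reaches {B,M,N,Y}.
N ∈ reach(S|{Q}) ⇒ S ⊥̸ N | {Q}.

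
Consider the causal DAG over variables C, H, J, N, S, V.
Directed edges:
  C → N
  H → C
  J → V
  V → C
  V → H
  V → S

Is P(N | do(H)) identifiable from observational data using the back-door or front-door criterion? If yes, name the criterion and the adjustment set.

desc(H)\{H}={C,N}; candidates ⊆ {J,S,V}.
size 0: {}; under {} H still reaches {C,J,N,S,V} ∋ N.
{V}: H⊥N given {V} in G with H→· removed — back-door holds.
P(N|do(H)) = Σ_{V} P(N|H,V)·P(V).

P(N|do(H)): backdoor, adjust for {V}.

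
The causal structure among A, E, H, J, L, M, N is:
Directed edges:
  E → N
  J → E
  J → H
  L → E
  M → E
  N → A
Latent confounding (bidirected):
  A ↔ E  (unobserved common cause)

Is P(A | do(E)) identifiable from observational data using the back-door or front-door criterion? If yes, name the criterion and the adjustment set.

desc(E)\{E}={A,N}; candidates ⊆ {H,J,L,M}.
E↔A: latent back-door arc(s) into E.
size 0: {}; under {} E still reaches {A,H,J,L,M} ∋ A.
size 1: {H}, {J}, {L} …(+1); under {H} E still reaches {A,J,L,M} ∋ A.
size 2: {H,J}, {H,L}, {H,M} …(+3); under {H,J} E still reaches {A,L,M} ∋ A.
E↔A cannot be blocked by any observed set — no back-door set.
{N}: (i) intercepts every directed E→A path; (ii) no back-door E→{N}; (iii) {E} blocks every back-door {N}→A. Front-door holds.
P(A|do(E)) = Σ_{N} P(N|E) Σ_{E'} P(A|N,E')P(E').

P(A|do(E)): frontdoor, adjust for {N}.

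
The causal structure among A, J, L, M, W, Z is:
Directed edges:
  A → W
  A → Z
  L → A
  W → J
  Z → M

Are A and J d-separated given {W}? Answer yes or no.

Bayes-Ball from A | {W} reaches {L,M,Z}.
J ∉ reach(A|{W}) ⇒ A ⊥ J | {W}.

Yes — A ⊥ J | {W}.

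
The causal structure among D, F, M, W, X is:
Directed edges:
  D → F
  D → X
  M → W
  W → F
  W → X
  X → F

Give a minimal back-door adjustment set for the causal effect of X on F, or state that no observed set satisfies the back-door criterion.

desc(X)\{X}={F}; candidates ⊆ {D,M,W}.
size 0: {}; under {} X still reaches {D,F,M,W} ∋ F.
size 1: {D}, {M}, {W}; under {D} X still reaches {F,M,W} ∋ F.
{D,W}: X⊥F given {D,W} in G with X→· removed — back-door holds.

X→F: minimal back-door set {D, W}.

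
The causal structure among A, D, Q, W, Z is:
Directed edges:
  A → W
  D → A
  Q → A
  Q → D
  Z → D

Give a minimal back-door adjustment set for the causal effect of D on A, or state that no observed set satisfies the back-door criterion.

D→A: minimal back-door set {Q}.

desc(D)\{D}={A,W}; candidates ⊆ {Q,Z}.
size 0: {}; under {} D still reaches {A,Q,W,Z} ∋ A.
{Q}: D⊥A given {Q} in G with D→· removed — back-door holds.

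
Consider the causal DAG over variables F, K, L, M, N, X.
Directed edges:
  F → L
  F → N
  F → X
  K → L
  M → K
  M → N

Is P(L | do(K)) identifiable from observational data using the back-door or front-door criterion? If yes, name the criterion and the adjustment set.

P(L|do(K)): backdoor, adjust for ∅.

desc(K)\{K}={L}; candidates ⊆ {F,M,N,X}.
∅: K⊥L given ∅ in G with K→· removed — back-door holds.
P(L|do(K)) = P(L|K) — no adjustment needed.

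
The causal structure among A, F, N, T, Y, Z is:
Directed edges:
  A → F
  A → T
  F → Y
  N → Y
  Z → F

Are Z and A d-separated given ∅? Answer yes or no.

Yes — Z ⊥ A | ∅.

Bayes-Ball from Z | ∅ reaches {F,Y}.
A ∉ reach(Z|∅) ⇒ Z ⊥ A | ∅.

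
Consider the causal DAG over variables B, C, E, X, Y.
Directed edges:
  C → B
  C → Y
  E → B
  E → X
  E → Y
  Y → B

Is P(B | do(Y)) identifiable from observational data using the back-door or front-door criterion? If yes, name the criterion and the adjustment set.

desc(Y)\{Y}={B}; candidates ⊆ {C,E,X}.
size 0: {}; under {} Y still reaches {B,C,E,X} ∋ B.
size 1: {C}, {E}, {X}; under {C} Y still reaches {B,E,X} ∋ B.
{C,E}: Y⊥B given {C,E} in G with Y→· removed — back-door holds.
P(B|do(Y)) = Σ_{C,E} P(B|Y,C,E)·P(C,E).

P(B|do(Y)): backdoor, adjust for {C, E}.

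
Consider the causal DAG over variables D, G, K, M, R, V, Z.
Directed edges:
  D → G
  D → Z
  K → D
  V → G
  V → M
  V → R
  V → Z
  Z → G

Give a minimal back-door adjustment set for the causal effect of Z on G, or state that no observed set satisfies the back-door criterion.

Z→G: minimal back-door set {D, V}.

desc(Z)\{Z}={G}; candidates ⊆ {D,K,M,R,V}.
size 0: {}; under {} Z still reaches {D,G,K,M,R,V} ∋ G.
size 1: {D}, {K}, {M} …(+2); under {D} Z still reaches {G,M,R,V} ∋ G.
{D,V}: Z⊥G given {D,V} in G with Z→· removed — back-door holds.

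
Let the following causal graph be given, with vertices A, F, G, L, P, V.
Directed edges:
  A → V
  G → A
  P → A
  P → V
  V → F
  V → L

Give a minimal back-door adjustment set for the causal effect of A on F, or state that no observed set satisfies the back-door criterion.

desc(A)\{A}={F,L,V}; candidates ⊆ {G,P}.
size 0: {}; under {} A still reaches {F,G,L,P,V} ∋ F.
{P}: A⊥F given {P} in G with A→· removed — back-door holds.

A→F: minimal back-door set {P}.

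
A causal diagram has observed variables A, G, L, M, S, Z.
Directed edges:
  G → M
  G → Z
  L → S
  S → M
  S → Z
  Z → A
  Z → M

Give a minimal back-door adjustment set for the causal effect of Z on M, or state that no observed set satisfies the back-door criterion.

Z→M: minimal back-door set {G, S}.

desc(Z)\{Z}={A,M}; candidates ⊆ {G,L,S}.
size 0: {}; under {} Z still reaches {G,L,M,S} ∋ M.
size 1: {G}, {L}, {S}; under {G} Z still reaches {L,M,S} ∋ M.
{G,S}: Z⊥M given {G,S} in G with Z→· removed — back-door holds.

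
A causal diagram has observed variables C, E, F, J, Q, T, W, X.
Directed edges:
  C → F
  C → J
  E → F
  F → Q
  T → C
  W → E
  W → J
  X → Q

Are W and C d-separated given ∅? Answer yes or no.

Bayes-Ball from W | ∅ reaches {E,F,J,Q}.
C ∉ reach(W|∅) ⇒ W ⊥ C | ∅.

Yes — W ⊥ C | ∅.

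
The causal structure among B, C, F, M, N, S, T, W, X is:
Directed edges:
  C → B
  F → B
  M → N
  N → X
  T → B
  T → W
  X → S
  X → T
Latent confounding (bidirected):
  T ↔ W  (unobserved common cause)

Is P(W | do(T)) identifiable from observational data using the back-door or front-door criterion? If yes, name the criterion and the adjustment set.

P(W|do(T)): not identifiable (no BD/FD set).

desc(T)\{T}={B,W}; candidates ⊆ {C,F,M,N,S,X}.
T↔W: latent back-door arc(s) into T.
size 0: {}; under {} T still reaches {M,N,S,W,X} ∋ W.
size 1: {C}, {F}, {M} …(+3); under {C} T still reaches {M,N,S,W,X} ∋ W.
size 2: {C,F}, {C,M}, {C,N} …(+12); under {C,F} T still reaches {M,N,S,W,X} ∋ W.
T↔W cannot be blocked by any observed set — no back-door set.
No mediator lies on a directed T→…→W path.
Neither criterion identifies P(W|do(T)) in this graph.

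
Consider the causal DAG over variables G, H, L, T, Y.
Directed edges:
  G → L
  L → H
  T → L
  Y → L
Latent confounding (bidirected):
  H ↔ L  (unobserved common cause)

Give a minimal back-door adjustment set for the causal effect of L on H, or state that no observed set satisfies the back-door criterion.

desc(L)\{L}={H}; candidates ⊆ {G,T,Y}.
L↔H: latent back-door arc(s) into L.
size 0: {}; under {} L still reaches {G,H,T,Y} ∋ H.
size 1: {G}, {T}, {Y}; under {G} L still reaches {H,T,Y} ∋ H.
size 2: {G,T}, {G,Y}, {T,Y}; under {G,T} L still reaches {H,Y} ∋ H.
L↔H cannot be blocked by any observed set — no back-door set.

L→H: no observed back-door set.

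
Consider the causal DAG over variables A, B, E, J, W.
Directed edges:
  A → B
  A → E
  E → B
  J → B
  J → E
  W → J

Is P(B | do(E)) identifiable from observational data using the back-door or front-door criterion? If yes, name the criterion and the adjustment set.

desc(E)\{E}={B}; candidates ⊆ {A,J,W}.
size 0: {}; under {} E still reaches {A,B,J,W} ∋ B.
size 1: {A}, {J}, {W}; under {A} E still reaches {B,J,W} ∋ B.
{A,J}: E⊥B given {A,J} in G with E→· removed — back-door holds.
P(B|do(E)) = Σ_{A,J} P(B|E,A,J)·P(A,J).

P(B|do(E)): backdoor, adjust for {A, J}.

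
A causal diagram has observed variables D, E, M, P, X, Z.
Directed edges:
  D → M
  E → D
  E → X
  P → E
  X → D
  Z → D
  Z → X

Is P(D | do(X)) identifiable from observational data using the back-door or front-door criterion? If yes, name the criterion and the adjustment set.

desc(X)\{X}={D,M}; candidates ⊆ {E,P,Z}.
size 0: {}; under {} X still reaches {D,E,M,P,Z} ∋ D.
size 1: {E}, {P}, {Z}; under {E} X still reaches {D,M,Z} ∋ D.
{E,Z}: X⊥D given {E,Z} in G with X→· removed — back-door holds.
P(D|do(X)) = Σ_{E,Z} P(D|X,E,Z)·P(E,Z).

P(D|do(X)): backdoor, adjust for {E, Z}.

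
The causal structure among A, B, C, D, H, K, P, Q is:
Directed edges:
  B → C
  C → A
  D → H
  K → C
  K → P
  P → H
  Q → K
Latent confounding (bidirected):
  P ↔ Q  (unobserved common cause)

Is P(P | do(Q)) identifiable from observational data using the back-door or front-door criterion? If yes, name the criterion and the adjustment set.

P(P|do(Q)): frontdoor, adjust for {K}.

desc(Q)\{Q}={A,C,H,K,P}; candidates ⊆ {B,D}.
Q↔P: latent back-door arc(s) into Q.
size 0: {}; under {} Q still reaches {H,P} ∋ P.
size 1: {B}, {D}; under {B} Q still reaches {H,P} ∋ P.
size 2: {B,D}; under {B,D} Q still reaches {H,P} ∋ P.
Q↔P cannot be blocked by any observed set — no back-door set.
{K}: (i) intercepts every directed Q→P path; (ii) no back-door Q→{K}; (iii) {Q} blocks every back-door {K}→P. Front-door holds.
P(P|do(Q)) = Σ_{K} P(K|Q) Σ_{Q'} P(P|K,Q')P(Q').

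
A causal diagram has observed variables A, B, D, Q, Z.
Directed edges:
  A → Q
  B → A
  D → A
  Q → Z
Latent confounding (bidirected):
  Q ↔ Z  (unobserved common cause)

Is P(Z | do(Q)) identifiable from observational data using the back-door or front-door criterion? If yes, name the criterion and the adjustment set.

desc(Q)\{Q}={Z}; candidates ⊆ {A,B,D}.
Q↔Z: latent back-door arc(s) into Q.
size 0: {}; under {} Q still reaches {A,B,D,Z} ∋ Z.
size 1: {A}, {B}, {D}; under {A} Q still reaches {Z} ∋ Z.
size 2: {A,B}, {A,D}, {B,D}; under {A,B} Q still reaches {Z} ∋ Z.
Q↔Z cannot be blocked by any observed set — no back-door set.
No mediator lies on a directed Q→…→Z path.
Neither criterion identifies P(Z|do(Q)) in this graph.

P(Z|do(Q)): not identifiable (no BD/FD set).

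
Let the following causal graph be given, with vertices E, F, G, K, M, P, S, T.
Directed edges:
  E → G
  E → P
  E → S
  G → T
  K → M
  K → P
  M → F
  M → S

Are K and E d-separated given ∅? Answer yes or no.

Yes — K ⊥ E | ∅.

Bayes-Ball from K | ∅ reaches {F,M,P,S}.
E ∉ reach(K|∅) ⇒ K ⊥ E | ∅.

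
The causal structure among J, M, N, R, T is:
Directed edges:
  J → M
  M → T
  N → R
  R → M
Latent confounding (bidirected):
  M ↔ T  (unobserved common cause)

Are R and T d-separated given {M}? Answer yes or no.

No — R and T are d-connected given {M}.

Bayes-Ball from R | {M} reaches {J,N,T}.
T ∈ reach(R|{M}) ⇒ R ⊥̸ T | {M}.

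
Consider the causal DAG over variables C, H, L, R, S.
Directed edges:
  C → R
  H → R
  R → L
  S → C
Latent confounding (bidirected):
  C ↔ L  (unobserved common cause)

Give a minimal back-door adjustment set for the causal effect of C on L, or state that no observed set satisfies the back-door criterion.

desc(C)\{C}={L,R}; candidates ⊆ {H,S}.
C↔L: latent back-door arc(s) into C.
size 0: {}; under {} C still reaches {L,S} ∋ L.
size 1: {H}, {S}; under {H} C still reaches {L,S} ∋ L.
size 2: {H,S}; under {H,S} C still reaches {L} ∋ L.
C↔L cannot be blocked by any observed set — no back-door set.

C→L: no observed back-door set.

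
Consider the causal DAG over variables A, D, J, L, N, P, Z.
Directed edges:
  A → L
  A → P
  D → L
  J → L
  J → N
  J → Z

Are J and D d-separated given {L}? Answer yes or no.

No — J and D are d-connected given {L}.

Bayes-Ball from J | {L} reaches {A,D,N,P,Z}.
D ∈ reach(J|{L}) ⇒ J ⊥̸ D | {L}.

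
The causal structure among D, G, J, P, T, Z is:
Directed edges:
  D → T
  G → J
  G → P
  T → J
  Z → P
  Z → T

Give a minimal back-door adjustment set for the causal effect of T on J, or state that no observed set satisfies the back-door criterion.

desc(T)\{T}={J}; candidates ⊆ {D,G,P,Z}.
∅: T⊥J given ∅ in G with T→· removed — back-door holds.

T→J: minimal back-door set ∅.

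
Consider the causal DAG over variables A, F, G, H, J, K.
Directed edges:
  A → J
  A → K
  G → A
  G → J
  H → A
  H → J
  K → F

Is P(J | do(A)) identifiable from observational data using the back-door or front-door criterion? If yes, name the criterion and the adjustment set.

P(J|do(A)): backdoor, adjust for {G, H}.

desc(A)\{A}={F,J,K}; candidates ⊆ {G,H}.
size 0: {}; under {} A still reaches {G,H,J} ∋ J.
size 1: {G}, {H}; under {G} A still reaches {H,J} ∋ J.
{G,H}: A⊥J given {G,H} in G with A→· removed — back-door holds.
P(J|do(A)) = Σ_{G,H} P(J|A,G,H)·P(G,H).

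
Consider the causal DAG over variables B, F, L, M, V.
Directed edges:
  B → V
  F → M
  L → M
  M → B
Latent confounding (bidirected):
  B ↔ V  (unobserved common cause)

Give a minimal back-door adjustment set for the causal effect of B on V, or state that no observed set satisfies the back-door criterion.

desc(B)\{B}={V}; candidates ⊆ {F,L,M}.
B↔V: latent back-door arc(s) into B.
size 0: {}; under {} B still reaches {F,L,M,V} ∋ V.
size 1: {F}, {L}, {M}; under {F} B still reaches {L,M,V} ∋ V.
size 2: {F,L}, {F,M}, {L,M}; under {F,L} B still reaches {M,V} ∋ V.
B↔V cannot be blocked by any observed set — no back-door set.

B→V: no observed back-door set.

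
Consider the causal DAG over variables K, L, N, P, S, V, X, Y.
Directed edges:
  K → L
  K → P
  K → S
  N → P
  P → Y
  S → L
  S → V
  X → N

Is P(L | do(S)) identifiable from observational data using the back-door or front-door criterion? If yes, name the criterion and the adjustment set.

P(L|do(S)): backdoor, adjust for {K}.

desc(S)\{S}={L,V}; candidates ⊆ {K,N,P,X,Y}.
size 0: {}; under {} S still reaches {K,L,P,Y} ∋ L.
{K}: S⊥L given {K} in G with S→· removed — back-door holds.
P(L|do(S)) = Σ_{K} P(L|S,K)·P(K).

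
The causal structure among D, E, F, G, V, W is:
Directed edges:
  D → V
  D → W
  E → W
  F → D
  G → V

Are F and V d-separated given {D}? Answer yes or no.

Bayes-Ball from F | {D} reaches ∅.
V ∉ reach(F|{D}) ⇒ F ⊥ V | {D}.

Yes — F ⊥ V | {D}.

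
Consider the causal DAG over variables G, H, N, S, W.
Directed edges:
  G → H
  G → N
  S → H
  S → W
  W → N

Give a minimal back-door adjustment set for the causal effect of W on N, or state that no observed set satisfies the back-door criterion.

W→N: minimal back-door set ∅.

desc(W)\{W}={N}; candidates ⊆ {G,H,S}.
∅: W⊥N given ∅ in G with W→· removed — back-door holds.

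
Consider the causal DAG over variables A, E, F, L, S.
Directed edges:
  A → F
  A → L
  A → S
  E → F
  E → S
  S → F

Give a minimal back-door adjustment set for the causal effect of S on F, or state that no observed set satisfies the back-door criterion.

desc(S)\{S}={F}; candidates ⊆ {A,E,L}.
size 0: {}; under {} S still reaches {A,E,F,L} ∋ F.
size 1: {A}, {E}, {L}; under {A} S still reaches {E,F} ∋ F.
{A,E}: S⊥F given {A,E} in G with S→· removed — back-door holds.

S→F: minimal back-door set {A, E}.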